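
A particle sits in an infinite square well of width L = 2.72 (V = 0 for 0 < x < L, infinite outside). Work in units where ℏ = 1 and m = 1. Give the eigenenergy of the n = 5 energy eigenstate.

Requiring ψ(0) = ψ(L) = 0 quantises k = nπ/L, hence E_n = ℏ²k²/2m = n²π²ℏ²/(2mL²).
E_5 = 5² × π² / (2 × 1 × 2.72²) = 16.68.

E = 16.7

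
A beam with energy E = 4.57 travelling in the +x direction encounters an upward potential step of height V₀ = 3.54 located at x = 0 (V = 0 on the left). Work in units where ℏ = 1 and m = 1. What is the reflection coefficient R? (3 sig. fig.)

R = 0.127

The wavenumbers are k₁ = √(2mE)/ℏ = 3.023 on the left and k₂ = √(2m(E − V₀))/ℏ = 1.435 on the right.
Matching ψ and ψ′ at x = 0 gives r = (k₁ − k₂)/(k₁ + k₂), so R = r² = 0.1269 and T = 1 − R = 0.8731.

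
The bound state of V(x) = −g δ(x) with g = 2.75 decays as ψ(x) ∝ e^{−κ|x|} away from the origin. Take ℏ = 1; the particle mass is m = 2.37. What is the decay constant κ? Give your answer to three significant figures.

Integrate −(ℏ²/2m)ψ'' − gδ(x)ψ = Eψ from −ε to +ε: the ψ'' term gives ψ'(0⁺) − ψ'(0⁻) and the δ term gives −(2mg/ℏ²)ψ(0).
With ψ ∝ e^{−κ|x|} this yields −2κ = −2mg/ℏ², so κ = mg/ℏ² = 6.518.

κ = 6.52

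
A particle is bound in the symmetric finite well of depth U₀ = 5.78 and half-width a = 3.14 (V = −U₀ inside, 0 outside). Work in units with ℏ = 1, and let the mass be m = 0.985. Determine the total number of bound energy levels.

The dimensionless depth is z₀ = a√(2mU₀)/ℏ = 3.14 × √(11.39) = 10.60.
The even/odd transcendental equations gain one root per π/2 in z₀, giving N = 1 + ⌊2z₀/π⌋ = 1 + ⌊6.745⌋ = 7.

N = 7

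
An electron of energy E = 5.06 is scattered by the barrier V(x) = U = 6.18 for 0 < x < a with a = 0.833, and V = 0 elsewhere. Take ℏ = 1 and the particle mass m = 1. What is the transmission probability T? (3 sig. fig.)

E < U: inside the barrier ψ ∝ e^{±κx} with κ = √(2m(U − E))/ℏ = 1.497.
κa = 1.247, sinh(κa) = 1.596.
The exact tunnelling result is T⁻¹ = 1 + U² sinh²(κa) / [4E(U − E)] = 5.290, so T = 0.189.

T = 0.189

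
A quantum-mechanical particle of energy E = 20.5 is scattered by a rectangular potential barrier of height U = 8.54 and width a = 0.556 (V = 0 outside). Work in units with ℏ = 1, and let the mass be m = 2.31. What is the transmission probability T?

Above the barrier the interior wavenumber is k₂ = √(2m(E − U))/ℏ = 7.433, giving phase k₂a = 4.133.
Matching at both interfaces gives T⁻¹ = 1 + U² sin²(k₂a) / [4E(E − U)] = 1.052, hence T = 0.951.

T = 0.951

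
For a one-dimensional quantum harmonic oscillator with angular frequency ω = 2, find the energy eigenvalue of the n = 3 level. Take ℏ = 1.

E = 7.00

Using E_n = (n + ½)ℏω: E_3 = 3.5 × 2 = 7.000.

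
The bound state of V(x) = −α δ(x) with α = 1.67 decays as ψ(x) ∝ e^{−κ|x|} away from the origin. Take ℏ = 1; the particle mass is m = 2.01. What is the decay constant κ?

κ = 3.36

Integrate −(ℏ²/2m)ψ'' − αδ(x)ψ = Eψ from −ε to +ε: the ψ'' term gives ψ'(0⁺) − ψ'(0⁻) and the δ term gives −(2mα/ℏ²)ψ(0).
With ψ ∝ e^{−κ|x|} this yields −2κ = −2mα/ℏ², so κ = mα/ℏ² = 3.357.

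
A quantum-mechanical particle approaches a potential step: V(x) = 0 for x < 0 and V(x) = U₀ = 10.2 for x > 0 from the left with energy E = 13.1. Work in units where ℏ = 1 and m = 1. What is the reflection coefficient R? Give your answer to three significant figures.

The wavenumbers are k₁ = √(2mE)/ℏ = 5.119 on the left and k₂ = √(2m(E − U₀))/ℏ = 2.408 on the right.
Continuity of ψ and ψ′ at the step yields the reflection amplitude r = (k₁ − k₂)/(k₁ + k₂) = 0.3601; thus R = |r|² = 0.1297, T = 0.8703.

R = 0.130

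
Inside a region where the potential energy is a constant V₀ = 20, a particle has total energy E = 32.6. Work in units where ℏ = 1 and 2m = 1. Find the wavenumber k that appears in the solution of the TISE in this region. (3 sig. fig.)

With E > V₀ the solution is oscillatory, ψ ∝ e^{±ikx} with k = √(2m(E − V₀))/ℏ.
k = √(2 × 0.5 × 12.6) = 3.550.

k = 3.55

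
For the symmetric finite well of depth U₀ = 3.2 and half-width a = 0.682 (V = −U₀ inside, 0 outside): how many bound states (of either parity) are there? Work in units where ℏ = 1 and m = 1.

Define the well-strength parameter z₀ = (a/ℏ)√(2mU₀) = 0.682 × √(2·1·3.2) = 1.725.
A new bound state (alternating even/odd) appears each time z₀ passes a multiple of π/2, so N = ⌊2z₀/π⌋ + 1 = ⌊1.098⌋ + 1 = 2.

N = 2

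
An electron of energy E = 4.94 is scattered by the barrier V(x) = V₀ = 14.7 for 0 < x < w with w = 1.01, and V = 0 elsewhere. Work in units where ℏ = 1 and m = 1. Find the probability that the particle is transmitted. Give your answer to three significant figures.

T = 0.000475

E < V₀: inside the barrier ψ ∝ e^{±κx} with κ = √(2m(V₀ − E))/ℏ = 4.418.
κw = 4.462, sinh(κw) = 43.34.
The exact tunnelling result is T⁻¹ = 1 + V₀² sinh²(κw) / [4E(V₀ − E)] = 2106, so T = 0.000475.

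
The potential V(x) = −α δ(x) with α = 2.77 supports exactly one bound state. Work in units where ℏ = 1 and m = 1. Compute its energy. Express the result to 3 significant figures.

For x ≠ 0 the bound state is ψ ∝ e^{−κ|x|}; integrating the TISE across the delta gives the cusp condition 2κ = 2mα/ℏ², so κ = 2.770.
Then E = −ℏ²κ²/(2m) = −mα²/(2ℏ²) = -3.836.

E = -3.84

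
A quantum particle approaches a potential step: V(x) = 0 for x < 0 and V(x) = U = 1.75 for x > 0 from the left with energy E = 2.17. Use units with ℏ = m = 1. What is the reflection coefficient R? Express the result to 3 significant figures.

R = 0.151

The wavenumbers are k₁ = √(2mE)/ℏ = 2.083 on the left and k₂ = √(2m(E − U))/ℏ = 0.9165 on the right.
Matching ψ and ψ′ at x = 0 gives r = (k₁ − k₂)/(k₁ + k₂), so R = r² = 0.1513 and T = 1 − R = 0.8487.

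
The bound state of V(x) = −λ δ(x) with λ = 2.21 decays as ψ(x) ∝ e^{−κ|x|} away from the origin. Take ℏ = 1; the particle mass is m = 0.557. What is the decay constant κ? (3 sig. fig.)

Integrate −(ℏ²/2m)ψ'' − λδ(x)ψ = Eψ from −ε to +ε: the ψ'' term gives ψ'(0⁺) − ψ'(0⁻) and the δ term gives −(2mλ/ℏ²)ψ(0).
With ψ ∝ e^{−κ|x|} this yields −2κ = −2mλ/ℏ², so κ = mλ/ℏ² = 1.231.

κ = 1.23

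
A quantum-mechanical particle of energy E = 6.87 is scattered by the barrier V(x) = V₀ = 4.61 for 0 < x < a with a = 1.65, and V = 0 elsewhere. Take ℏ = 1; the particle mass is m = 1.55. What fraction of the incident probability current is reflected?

R = 0.233

E > V₀: inside the barrier k₂ = √(2m(E − V₀))/ℏ = 2.647, k₂a = 4.367.
Matching at both interfaces gives T⁻¹ = 1 + V₀² sin²(k₂a) / [4E(E − V₀)] = 1.303, hence T = 0.767.
R = 1 − T = 0.233.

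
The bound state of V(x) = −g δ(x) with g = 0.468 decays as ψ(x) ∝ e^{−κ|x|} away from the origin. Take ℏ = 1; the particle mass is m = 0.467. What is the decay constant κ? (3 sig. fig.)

κ = 0.219

Integrating the TISE across x = 0 gives the cusp condition ψ'(0⁺) − ψ'(0⁻) = −(2mg/ℏ²)ψ(0).
With ψ ∝ e^{−κ|x|} this yields −2κ = −2mg/ℏ², so κ = mg/ℏ² = 0.2186.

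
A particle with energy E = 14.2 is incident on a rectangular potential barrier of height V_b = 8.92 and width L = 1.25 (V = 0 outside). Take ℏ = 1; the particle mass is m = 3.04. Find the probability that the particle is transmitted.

T = 0.880

Above the barrier the interior wavenumber is k₂ = √(2m(E − V_b))/ℏ = 5.666, giving phase k₂L = 7.082.
Matching at both interfaces gives T⁻¹ = 1 + V_b² sin²(k₂L) / [4E(E − V_b)] = 1.136, hence T = 0.880.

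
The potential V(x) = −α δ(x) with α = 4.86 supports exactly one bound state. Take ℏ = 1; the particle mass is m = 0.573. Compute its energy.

E = -6.77

For x ≠ 0 the bound state is ψ ∝ e^{−κ|x|}; integrating the TISE across the delta gives the cusp condition 2κ = 2mα/ℏ², so κ = 2.785.
Then E = −ℏ²κ²/(2m) = −mα²/(2ℏ²) = -6.767.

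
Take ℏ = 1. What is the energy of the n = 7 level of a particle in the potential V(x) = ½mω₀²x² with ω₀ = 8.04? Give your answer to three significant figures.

Using E_n = (n + ½)ℏω₀: E_7 = 7.5 × 8.04 = 60.30.

E = 60.3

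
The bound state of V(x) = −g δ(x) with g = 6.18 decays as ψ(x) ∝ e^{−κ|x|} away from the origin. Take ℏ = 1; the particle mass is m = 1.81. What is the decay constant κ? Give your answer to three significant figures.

Integrating the TISE across x = 0 gives the cusp condition ψ'(0⁺) − ψ'(0⁻) = −(2mg/ℏ²)ψ(0).
With ψ ∝ e^{−κ|x|} this yields −2κ = −2mg/ℏ², so κ = mg/ℏ² = 11.19.

κ = 11.2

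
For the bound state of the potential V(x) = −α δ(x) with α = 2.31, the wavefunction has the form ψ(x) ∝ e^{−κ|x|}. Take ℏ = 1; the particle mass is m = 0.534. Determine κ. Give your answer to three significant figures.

Integrate −(ℏ²/2m)ψ'' − αδ(x)ψ = Eψ from −ε to +ε: the ψ'' term gives ψ'(0⁺) − ψ'(0⁻) and the δ term gives −(2mα/ℏ²)ψ(0).
With ψ ∝ e^{−κ|x|} this yields −2κ = −2mα/ℏ², so κ = mα/ℏ² = 1.234.

κ = 1.23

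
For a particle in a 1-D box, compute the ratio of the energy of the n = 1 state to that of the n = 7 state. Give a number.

Since E_n ∝ n², the ratio is (1/7)² = 0.0204082.

0.0204082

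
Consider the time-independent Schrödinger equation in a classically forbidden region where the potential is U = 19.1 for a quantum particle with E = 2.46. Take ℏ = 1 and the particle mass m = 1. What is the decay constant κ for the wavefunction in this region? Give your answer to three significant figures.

κ = 5.77

Since E < U the TISE in this region is ψ'' = κ²ψ with κ = √(2m(U − E))/ℏ.
κ = √(2 × 1 × 16.64) = 5.769.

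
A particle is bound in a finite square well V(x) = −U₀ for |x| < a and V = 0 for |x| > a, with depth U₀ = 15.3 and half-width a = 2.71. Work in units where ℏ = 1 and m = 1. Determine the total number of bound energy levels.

The dimensionless depth is z₀ = a√(2mU₀)/ℏ = 2.71 × √(30.60) = 14.99.
The even/odd transcendental equations gain one root per π/2 in z₀, giving N = 1 + ⌊2z₀/π⌋ = 1 + ⌊9.544⌋ = 10.

N = 10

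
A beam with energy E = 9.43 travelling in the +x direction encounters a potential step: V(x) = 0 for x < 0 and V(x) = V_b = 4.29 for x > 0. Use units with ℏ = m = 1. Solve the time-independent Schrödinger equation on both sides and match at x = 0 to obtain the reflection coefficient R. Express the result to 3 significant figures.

R = 0.0227

On each side the TISE gives plane waves with k = √(2m(E − V))/ℏ: k₁ = √(2·1·9.43) = 4.343, k₂ = √(2·1·5.14) = 3.206.
Continuity of ψ and ψ′ at the step yields the reflection amplitude r = (k₁ − k₂)/(k₁ + k₂) = 0.1506; thus R = |r|² = 0.02267, T = 0.9773.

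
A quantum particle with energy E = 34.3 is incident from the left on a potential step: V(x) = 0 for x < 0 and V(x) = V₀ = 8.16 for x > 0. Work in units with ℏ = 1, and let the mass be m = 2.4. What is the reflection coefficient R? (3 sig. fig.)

R = 0.00460

On each side the TISE gives plane waves with k = √(2m(E − V))/ℏ: k₁ = √(2·2.4·34.3) = 12.83, k₂ = √(2·2.4·26.14) = 11.20.
Continuity of ψ and ψ′ at the step yields the reflection amplitude r = (k₁ − k₂)/(k₁ + k₂) = 0.06782; thus R = |r|² = 0.004599, T = 0.9954.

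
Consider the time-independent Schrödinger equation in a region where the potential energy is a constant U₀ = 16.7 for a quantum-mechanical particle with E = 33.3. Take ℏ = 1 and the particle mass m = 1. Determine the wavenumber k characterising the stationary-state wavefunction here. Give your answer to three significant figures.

k = 5.76

With E > U₀ the solution is oscillatory, ψ ∝ e^{±ikx} with k = √(2m(E − U₀))/ℏ.
k = √(2 × 1 × 16.6) = 5.762.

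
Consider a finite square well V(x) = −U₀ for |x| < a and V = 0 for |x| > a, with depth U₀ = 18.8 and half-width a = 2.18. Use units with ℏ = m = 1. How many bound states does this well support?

The dimensionless depth is z₀ = a√(2mU₀)/ℏ = 2.18 × √(37.60) = 13.37.
The even/odd transcendental equations gain one root per π/2 in z₀, giving N = 1 + ⌊2z₀/π⌋ = 1 + ⌊8.510⌋ = 9.

N = 9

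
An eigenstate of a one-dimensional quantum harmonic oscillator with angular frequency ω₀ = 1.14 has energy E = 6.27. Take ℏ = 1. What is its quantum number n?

E_n = ℏω₀(n + ½) ⇒ n = E/(ℏω₀) − ½ = 6.27/1.14 − 0.5 = 5.000 → n = 5.

n = 5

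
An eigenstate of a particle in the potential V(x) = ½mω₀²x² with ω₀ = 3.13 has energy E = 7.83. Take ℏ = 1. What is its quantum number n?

n = 2

E_n = ℏω₀(n + ½) ⇒ n = E/(ℏω₀) − ½ = 7.83/3.13 − 0.5 = 2.002 → n = 2.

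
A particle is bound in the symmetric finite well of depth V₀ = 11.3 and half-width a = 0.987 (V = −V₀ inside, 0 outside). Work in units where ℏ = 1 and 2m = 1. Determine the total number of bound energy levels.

The dimensionless depth is z₀ = a√(2mV₀)/ℏ = 0.987 × √(11.30) = 3.318.
The even/odd transcendental equations gain one root per π/2 in z₀, giving N = 1 + ⌊2z₀/π⌋ = 1 + ⌊2.112⌋ = 3.

N = 3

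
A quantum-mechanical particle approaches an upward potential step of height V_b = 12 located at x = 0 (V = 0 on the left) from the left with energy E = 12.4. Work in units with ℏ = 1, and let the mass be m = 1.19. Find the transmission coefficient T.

T = 0.516

On each side the TISE gives plane waves with k = √(2m(E − V))/ℏ: k₁ = √(2·1.19·12.4) = 5.432, k₂ = √(2·1.19·0.4) = 0.9757.
Matching ψ and ψ′ at x = 0 gives r = (k₁ − k₂)/(k₁ + k₂), so R = r² = 0.4837 and T = 1 − R = 0.5163.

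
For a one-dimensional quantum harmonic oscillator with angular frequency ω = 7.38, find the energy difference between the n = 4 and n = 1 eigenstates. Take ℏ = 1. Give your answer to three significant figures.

ΔE = 22.1

E_n = ℏω(n + ½), so ΔE = (4 − 1) ℏω = 3 × 7.38 = 22.14.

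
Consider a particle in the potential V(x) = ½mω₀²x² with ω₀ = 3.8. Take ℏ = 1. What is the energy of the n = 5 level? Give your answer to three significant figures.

Using E_n = (n + ½)ℏω₀: E_5 = 5.5 × 3.8 = 20.90.

E = 20.9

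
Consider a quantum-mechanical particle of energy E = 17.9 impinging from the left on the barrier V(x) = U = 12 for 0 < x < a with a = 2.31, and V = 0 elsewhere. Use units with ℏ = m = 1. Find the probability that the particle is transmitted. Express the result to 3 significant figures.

E > U: inside the barrier k₂ = √(2m(E − U))/ℏ = 3.435, k₂a = 7.935.
T = [1 + U² sin²(k₂a) / (4E(E − U))]⁻¹ = 1/1.339 = 0.747.

T = 0.747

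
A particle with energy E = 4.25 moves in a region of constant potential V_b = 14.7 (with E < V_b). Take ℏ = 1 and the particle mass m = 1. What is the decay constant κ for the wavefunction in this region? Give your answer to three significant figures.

Since E < V_b the TISE in this region is ψ'' = κ²ψ with κ = √(2m(V_b − E))/ℏ.
κ = √(2 × 1 × 10.45) = 4.572.

κ = 4.57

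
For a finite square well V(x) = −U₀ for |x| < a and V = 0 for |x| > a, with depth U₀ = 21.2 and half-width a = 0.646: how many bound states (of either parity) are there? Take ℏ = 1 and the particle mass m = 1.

Define the well-strength parameter z₀ = (a/ℏ)√(2mU₀) = 0.646 × √(2·1·21.2) = 4.206.
A new bound state (alternating even/odd) appears each time z₀ passes a multiple of π/2, so N = ⌊2z₀/π⌋ + 1 = ⌊2.678⌋ + 1 = 3.

N = 3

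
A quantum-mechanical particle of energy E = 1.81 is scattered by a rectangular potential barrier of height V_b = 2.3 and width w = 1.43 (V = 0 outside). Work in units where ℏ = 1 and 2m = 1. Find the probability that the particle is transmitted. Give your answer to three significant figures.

E < V_b: inside the barrier ψ ∝ e^{±κx} with κ = √(2m(V_b − E))/ℏ = 0.7000.
κw = 1.001, sinh(κw) = 1.177.
The exact tunnelling result is T⁻¹ = 1 + V_b² sinh²(κw) / [4E(V_b − E)] = 3.065, so T = 0.326.

T = 0.326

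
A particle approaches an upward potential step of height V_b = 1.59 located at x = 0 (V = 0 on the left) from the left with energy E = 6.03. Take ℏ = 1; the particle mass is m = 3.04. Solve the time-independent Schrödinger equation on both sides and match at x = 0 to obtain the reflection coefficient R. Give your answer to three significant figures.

The wavenumbers are k₁ = √(2mE)/ℏ = 6.055 on the left and k₂ = √(2m(E − V_b))/ℏ = 5.196 on the right.
Matching ψ and ψ′ at x = 0 gives r = (k₁ − k₂)/(k₁ + k₂), so R = r² = 0.005833 and T = 1 − R = 0.9942.

R = 0.00583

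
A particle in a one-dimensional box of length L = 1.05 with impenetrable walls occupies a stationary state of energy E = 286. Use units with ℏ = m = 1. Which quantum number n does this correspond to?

For an infinite well E_n = n²π²ℏ²/(2mL²), so n = (L/πℏ)√(2mE).
n = (1.05/π) × √(2 × 1 × 286) = 7.994 → n = 8.

n = 8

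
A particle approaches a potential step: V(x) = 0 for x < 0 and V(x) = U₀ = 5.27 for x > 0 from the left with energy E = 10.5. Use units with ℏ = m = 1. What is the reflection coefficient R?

The wavenumbers are k₁ = √(2mE)/ℏ = 4.583 on the left and k₂ = √(2m(E − U₀))/ℏ = 3.234 on the right.
Matching ψ and ψ′ at x = 0 gives r = (k₁ − k₂)/(k₁ + k₂), so R = r² = 0.02976 and T = 1 − R = 0.9702.

R = 0.0298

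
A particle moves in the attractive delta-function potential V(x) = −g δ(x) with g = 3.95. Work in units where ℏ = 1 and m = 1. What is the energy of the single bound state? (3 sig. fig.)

E = -7.80

The bound state is ψ(x) = √κ e^{−κ|x|}. The derivative jump ψ'(0⁺) − ψ'(0⁻) = −(2mg/ℏ²)ψ(0) fixes κ = mg/ℏ² = 3.950.
Then E = −ℏ²κ²/(2m) = −mg²/(2ℏ²) = -7.801.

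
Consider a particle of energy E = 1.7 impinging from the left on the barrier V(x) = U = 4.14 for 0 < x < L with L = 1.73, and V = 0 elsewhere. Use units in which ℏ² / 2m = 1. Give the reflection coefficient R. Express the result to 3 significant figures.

R = 0.983

Since E < U the interior solution is evanescent with decay constant κ = √(2m(U − E))/ℏ = 1.562.
κL = 2.702, sinh(κL) = 7.424.
Matching ψ, ψ′ at both faces gives T = [1 + U² sinh²(κL) / (4E(U − E))]⁻¹ = 1/57.93 = 0.0173.
R = 1 − T = 0.983.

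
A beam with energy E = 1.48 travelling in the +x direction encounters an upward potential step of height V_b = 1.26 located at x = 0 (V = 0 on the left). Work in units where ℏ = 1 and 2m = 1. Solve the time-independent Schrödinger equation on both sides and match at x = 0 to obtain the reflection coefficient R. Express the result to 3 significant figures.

On each side the TISE gives plane waves with k = √(2m(E − V))/ℏ: k₁ = √(2·½·1.48) = 1.217, k₂ = √(2·½·0.22) = 0.4690.
Matching ψ and ψ′ at x = 0 gives r = (k₁ − k₂)/(k₁ + k₂), so R = r² = 0.1967 and T = 1 − R = 0.8033.

R = 0.197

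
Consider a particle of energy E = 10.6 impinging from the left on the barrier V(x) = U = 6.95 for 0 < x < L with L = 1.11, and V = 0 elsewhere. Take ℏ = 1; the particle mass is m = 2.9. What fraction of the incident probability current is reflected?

E > U: inside the barrier k₂ = √(2m(E − U))/ℏ = 4.601, k₂L = 5.107.
T = [1 + U² sin²(k₂L) / (4E(E − U))]⁻¹ = 1/1.266 = 0.790.
R = 1 − T = 0.210.

R = 0.210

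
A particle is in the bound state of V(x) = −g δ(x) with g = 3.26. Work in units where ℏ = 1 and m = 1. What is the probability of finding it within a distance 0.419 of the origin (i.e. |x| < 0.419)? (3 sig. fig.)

P = 0.935

The normalised bound state is ψ = √κ e^{−κ|x|} with κ = mg/ℏ² = 3.260.
P(|x| < d) = ∫_{−d}^{d} κ e^{−2κ|x|} dx = 1 − e^{−2κd} = 1 − e^{−2.732} = 0.9349.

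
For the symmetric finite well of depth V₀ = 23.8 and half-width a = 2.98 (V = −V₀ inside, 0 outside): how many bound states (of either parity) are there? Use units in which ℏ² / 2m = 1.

The dimensionless depth is z₀ = a√(2mV₀)/ℏ = 2.98 × √(23.80) = 14.54.
A new bound state (alternating even/odd) appears each time z₀ passes a multiple of π/2, so N = ⌊2z₀/π⌋ + 1 = ⌊9.255⌋ + 1 = 10.

N = 10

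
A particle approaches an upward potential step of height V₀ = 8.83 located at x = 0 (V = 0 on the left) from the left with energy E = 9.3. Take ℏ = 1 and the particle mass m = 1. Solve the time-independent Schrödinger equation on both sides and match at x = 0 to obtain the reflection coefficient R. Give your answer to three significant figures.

The wavenumbers are k₁ = √(2mE)/ℏ = 4.313 on the left and k₂ = √(2m(E − V₀))/ℏ = 0.9695 on the right.
Continuity of ψ and ψ′ at the step yields the reflection amplitude r = (k₁ − k₂)/(k₁ + k₂) = 0.6329; thus R = |r|² = 0.4006, T = 0.5994.

R = 0.401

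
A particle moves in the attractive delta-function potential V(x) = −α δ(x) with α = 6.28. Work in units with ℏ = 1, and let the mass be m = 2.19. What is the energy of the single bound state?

E = -43.2

For x ≠ 0 the bound state is ψ ∝ e^{−κ|x|}; integrating the TISE across the delta gives the cusp condition 2κ = 2mα/ℏ², so κ = 13.75.
Then E = −ℏ²κ²/(2m) = −mα²/(2ℏ²) = -43.19.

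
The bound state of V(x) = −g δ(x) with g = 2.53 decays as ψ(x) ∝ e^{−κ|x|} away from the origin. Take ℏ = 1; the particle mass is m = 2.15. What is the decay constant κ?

Integrating the TISE across x = 0 gives the cusp condition ψ'(0⁺) − ψ'(0⁻) = −(2mg/ℏ²)ψ(0).
With ψ ∝ e^{−κ|x|} this yields −2κ = −2mg/ℏ², so κ = mg/ℏ² = 5.440.

κ = 5.44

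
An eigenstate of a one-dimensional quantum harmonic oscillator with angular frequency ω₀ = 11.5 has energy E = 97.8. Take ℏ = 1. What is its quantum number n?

n = 8

E_n = ℏω₀(n + ½) ⇒ n = E/(ℏω₀) − ½ = 97.8/11.5 − 0.5 = 8.004 → n = 8.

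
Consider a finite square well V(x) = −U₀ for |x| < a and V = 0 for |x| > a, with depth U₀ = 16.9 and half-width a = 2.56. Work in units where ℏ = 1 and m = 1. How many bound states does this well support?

The dimensionless depth is z₀ = a√(2mU₀)/ℏ = 2.56 × √(33.80) = 14.88.
The even/odd transcendental equations gain one root per π/2 in z₀, giving N = 1 + ⌊2z₀/π⌋ = 1 + ⌊9.475⌋ = 10.

N = 10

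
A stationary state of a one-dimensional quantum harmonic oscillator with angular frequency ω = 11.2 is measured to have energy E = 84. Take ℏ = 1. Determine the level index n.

n = 7

E_n = ℏω(n + ½) ⇒ n = E/(ℏω) − ½ = 84/11.2 − 0.5 = 7.000 → n = 7.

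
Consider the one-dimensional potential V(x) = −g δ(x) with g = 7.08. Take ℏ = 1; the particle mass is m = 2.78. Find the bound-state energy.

For x ≠ 0 the bound state is ψ ∝ e^{−κ|x|}; integrating the TISE across the delta gives the cusp condition 2κ = 2mg/ℏ², so κ = 19.68.
Then E = −ℏ²κ²/(2m) = −mg²/(2ℏ²) = -69.68.

E = -69.7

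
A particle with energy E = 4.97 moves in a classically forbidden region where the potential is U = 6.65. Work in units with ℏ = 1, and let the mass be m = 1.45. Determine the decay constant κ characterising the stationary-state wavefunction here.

κ = 2.21

Since E < U the TISE in this region is ψ'' = κ²ψ with κ = √(2m(U − E))/ℏ.
κ = √(2 × 1.45 × 1.68) = 2.207.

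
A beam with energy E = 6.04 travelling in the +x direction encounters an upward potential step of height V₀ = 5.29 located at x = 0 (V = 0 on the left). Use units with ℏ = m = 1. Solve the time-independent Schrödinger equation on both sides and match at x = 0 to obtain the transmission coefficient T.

T = 0.771

The wavenumbers are k₁ = √(2mE)/ℏ = 3.476 on the left and k₂ = √(2m(E − V₀))/ℏ = 1.225 on the right.
Continuity of ψ and ψ′ at the step yields the reflection amplitude r = (k₁ − k₂)/(k₁ + k₂) = 0.4789; thus R = |r|² = 0.2293, T = 0.7707.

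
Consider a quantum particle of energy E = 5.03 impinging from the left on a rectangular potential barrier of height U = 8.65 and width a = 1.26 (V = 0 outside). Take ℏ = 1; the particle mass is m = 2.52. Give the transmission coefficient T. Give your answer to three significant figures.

E < U: inside the barrier ψ ∝ e^{±κx} with κ = √(2m(U − E))/ℏ = 4.271.
κa = 5.382, sinh(κa) = 108.7.
Matching ψ, ψ′ at both faces gives T = [1 + U² sinh²(κa) / (4E(U − E))]⁻¹ = 1/12140 = 0.0000823.

T = 0.0000823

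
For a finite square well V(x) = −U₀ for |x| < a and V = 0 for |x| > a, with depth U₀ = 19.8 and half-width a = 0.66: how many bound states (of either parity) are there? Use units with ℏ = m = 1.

N = 3

Define the well-strength parameter z₀ = (a/ℏ)√(2mU₀) = 0.66 × √(2·1·19.8) = 4.153.
The even/odd transcendental equations gain one root per π/2 in z₀, giving N = 1 + ⌊2z₀/π⌋ = 1 + ⌊2.644⌋ = 3.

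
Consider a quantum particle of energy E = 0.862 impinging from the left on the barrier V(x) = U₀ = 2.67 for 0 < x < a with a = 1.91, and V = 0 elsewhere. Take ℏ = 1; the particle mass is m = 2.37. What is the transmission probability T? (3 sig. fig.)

T = 0.0000487

E < U₀: inside the barrier ψ ∝ e^{±κx} with κ = √(2m(U₀ − E))/ℏ = 2.927.
κa = 5.591, sinh(κa) = 134.1.
Matching ψ, ψ′ at both faces gives T = [1 + U₀² sinh²(κa) / (4E(U₀ − E))]⁻¹ = 1/20550 = 0.0000487.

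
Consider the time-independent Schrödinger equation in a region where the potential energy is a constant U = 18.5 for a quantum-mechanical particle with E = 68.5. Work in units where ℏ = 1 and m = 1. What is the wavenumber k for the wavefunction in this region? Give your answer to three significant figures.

k = 10.0

With E > U the solution is oscillatory, ψ ∝ e^{±ikx} with k = √(2m(E − U))/ℏ.
k = √(2 × 1 × 50) = 10.00.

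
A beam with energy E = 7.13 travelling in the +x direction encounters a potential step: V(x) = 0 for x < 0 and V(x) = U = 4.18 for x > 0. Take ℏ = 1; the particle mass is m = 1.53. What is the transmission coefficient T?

On each side the TISE gives plane waves with k = √(2m(E − V))/ℏ: k₁ = √(2·1.53·7.13) = 4.671, k₂ = √(2·1.53·2.95) = 3.004.
Continuity of ψ and ψ′ at the step yields the reflection amplitude r = (k₁ − k₂)/(k₁ + k₂) = 0.2171; thus R = |r|² = 0.04714, T = 0.9529.

T = 0.953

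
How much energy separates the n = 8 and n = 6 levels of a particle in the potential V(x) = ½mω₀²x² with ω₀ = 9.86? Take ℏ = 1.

E_n = ℏω₀(n + ½), so ΔE = (8 − 6) ℏω₀ = 2 × 9.86 = 19.72.

ΔE = 19.7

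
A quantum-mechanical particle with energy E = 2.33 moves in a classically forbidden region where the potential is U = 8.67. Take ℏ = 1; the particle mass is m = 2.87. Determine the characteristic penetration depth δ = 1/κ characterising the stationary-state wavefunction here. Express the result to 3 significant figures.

Since E < U the TISE in this region is ψ'' = κ²ψ with κ = √(2m(U − E))/ℏ.
κ = √(2 × 2.87 × 6.34) = 6.033. The penetration depth is δ = 1/κ = 0.166.

δ = 0.166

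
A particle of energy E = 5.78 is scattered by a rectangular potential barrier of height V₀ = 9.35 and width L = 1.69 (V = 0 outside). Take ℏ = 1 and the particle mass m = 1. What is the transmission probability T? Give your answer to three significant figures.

T = 0.000451

Since E < V₀ the interior solution is evanescent with decay constant κ = √(2m(V₀ − E))/ℏ = 2.672.
κL = 4.516, sinh(κL) = 45.72.
The exact tunnelling result is T⁻¹ = 1 + V₀² sinh²(κL) / [4E(V₀ − E)] = 2215, so T = 0.000451.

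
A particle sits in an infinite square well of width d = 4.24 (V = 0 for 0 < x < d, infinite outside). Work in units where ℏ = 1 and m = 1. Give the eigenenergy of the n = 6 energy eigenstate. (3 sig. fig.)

E = 9.88

Requiring ψ(0) = ψ(d) = 0 quantises k = nπ/d, hence E_n = ℏ²k²/2m = n²π²ℏ²/(2md²).
E_6 = 6² × π² / (2 × 1 × 4.24²) = 9.882.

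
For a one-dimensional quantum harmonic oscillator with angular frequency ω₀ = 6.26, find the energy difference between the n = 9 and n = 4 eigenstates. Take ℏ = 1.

E_n = ℏω₀(n + ½), so ΔE = (9 − 4) ℏω₀ = 5 × 6.26 = 31.30.

ΔE = 31.3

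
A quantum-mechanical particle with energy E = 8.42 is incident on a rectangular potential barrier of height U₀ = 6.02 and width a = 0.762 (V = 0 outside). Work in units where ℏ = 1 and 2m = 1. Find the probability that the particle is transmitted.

T = 0.723

E > U₀: inside the barrier k₂ = √(2m(E − U₀))/ℏ = 1.549, k₂a = 1.180.
Matching at both interfaces gives T⁻¹ = 1 + U₀² sin²(k₂a) / [4E(E − U₀)] = 1.383, hence T = 0.723.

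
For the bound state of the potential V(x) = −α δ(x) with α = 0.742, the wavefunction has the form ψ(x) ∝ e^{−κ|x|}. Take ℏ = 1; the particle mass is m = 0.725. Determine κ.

κ = 0.538

Integrating the TISE across x = 0 gives the cusp condition ψ'(0⁺) − ψ'(0⁻) = −(2mα/ℏ²)ψ(0).
With ψ ∝ e^{−κ|x|} this yields −2κ = −2mα/ℏ², so κ = mα/ℏ² = 0.5380.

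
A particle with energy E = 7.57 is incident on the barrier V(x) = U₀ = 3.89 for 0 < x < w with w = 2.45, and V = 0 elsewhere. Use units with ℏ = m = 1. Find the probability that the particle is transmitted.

E > U₀: inside the barrier k₂ = √(2m(E − U₀))/ℏ = 2.713, k₂w = 6.647.
T = [1 + U₀² sin²(k₂w) / (4E(E − U₀))]⁻¹ = 1/1.017 = 0.983.

T = 0.983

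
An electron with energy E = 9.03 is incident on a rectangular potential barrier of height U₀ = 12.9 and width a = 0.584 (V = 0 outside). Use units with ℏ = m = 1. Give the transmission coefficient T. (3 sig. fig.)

T = 0.124

E < U₀: inside the barrier ψ ∝ e^{±κx} with κ = √(2m(U₀ − E))/ℏ = 2.782.
κa = 1.625, sinh(κa) = 2.440.
Matching ψ, ψ′ at both faces gives T = [1 + U₀² sinh²(κa) / (4E(U₀ − E))]⁻¹ = 1/8.088 = 0.124.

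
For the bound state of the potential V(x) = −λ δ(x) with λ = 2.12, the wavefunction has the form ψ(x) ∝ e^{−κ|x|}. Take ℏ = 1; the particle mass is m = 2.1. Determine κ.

Integrating the TISE across x = 0 gives the cusp condition ψ'(0⁺) − ψ'(0⁻) = −(2mλ/ℏ²)ψ(0).
With ψ ∝ e^{−κ|x|} this yields −2κ = −2mλ/ℏ², so κ = mλ/ℏ² = 4.452.

κ = 4.45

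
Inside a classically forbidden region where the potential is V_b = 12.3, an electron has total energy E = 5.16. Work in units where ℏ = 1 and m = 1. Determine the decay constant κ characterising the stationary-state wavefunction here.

Since E < V_b the TISE in this region is ψ'' = κ²ψ with κ = √(2m(V_b − E))/ℏ.
κ = √(2 × 1 × 7.14) = 3.779.

κ = 3.78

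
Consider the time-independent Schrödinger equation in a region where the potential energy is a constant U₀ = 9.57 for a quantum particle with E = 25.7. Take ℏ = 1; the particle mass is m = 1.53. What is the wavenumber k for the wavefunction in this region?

With E > U₀ the solution is oscillatory, ψ ∝ e^{±ikx} with k = √(2m(E − U₀))/ℏ.
k = √(2 × 1.53 × 16.13) = 7.026.

k = 7.03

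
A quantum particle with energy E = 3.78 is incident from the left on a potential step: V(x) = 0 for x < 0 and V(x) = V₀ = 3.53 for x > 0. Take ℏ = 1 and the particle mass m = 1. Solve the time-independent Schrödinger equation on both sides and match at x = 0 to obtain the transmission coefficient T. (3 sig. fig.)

The wavenumbers are k₁ = √(2mE)/ℏ = 2.750 on the left and k₂ = √(2m(E − V₀))/ℏ = 0.7071 on the right.
Continuity of ψ and ψ′ at the step yields the reflection amplitude r = (k₁ − k₂)/(k₁ + k₂) = 0.5909; thus R = |r|² = 0.3491, T = 0.6509.

T = 0.651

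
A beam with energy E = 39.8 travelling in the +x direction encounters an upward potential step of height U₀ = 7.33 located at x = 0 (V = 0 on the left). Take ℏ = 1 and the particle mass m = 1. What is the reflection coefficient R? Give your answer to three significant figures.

R = 0.00259

The wavenumbers are k₁ = √(2mE)/ℏ = 8.922 on the left and k₂ = √(2m(E − U₀))/ℏ = 8.059 on the right.
Continuity of ψ and ψ′ at the step yields the reflection amplitude r = (k₁ − k₂)/(k₁ + k₂) = 0.05084; thus R = |r|² = 0.002585, T = 0.9974.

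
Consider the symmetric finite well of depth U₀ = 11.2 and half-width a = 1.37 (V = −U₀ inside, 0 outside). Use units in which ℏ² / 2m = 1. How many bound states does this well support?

N = 3

The dimensionless depth is z₀ = a√(2mU₀)/ℏ = 1.37 × √(11.20) = 4.585.
A new bound state (alternating even/odd) appears each time z₀ passes a multiple of π/2, so N = ⌊2z₀/π⌋ + 1 = ⌊2.919⌋ + 1 = 3.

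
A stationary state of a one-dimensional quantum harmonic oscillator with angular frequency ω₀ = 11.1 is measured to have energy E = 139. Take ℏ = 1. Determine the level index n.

n = 12

Invert E_n = (n + ½)ℏω₀: n = E/ℏω₀ − ½ = 12.023, so n = 12.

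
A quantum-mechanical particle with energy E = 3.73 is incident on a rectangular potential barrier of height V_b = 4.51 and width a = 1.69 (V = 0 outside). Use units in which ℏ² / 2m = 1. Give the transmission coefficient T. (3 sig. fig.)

T = 0.114

Since E < V_b the interior solution is evanescent with decay constant κ = √(2m(V_b − E))/ℏ = 0.8832.
κa = 1.493, sinh(κa) = 2.112.
The exact tunnelling result is T⁻¹ = 1 + V_b² sinh²(κa) / [4E(V_b − E)] = 8.795, so T = 0.114.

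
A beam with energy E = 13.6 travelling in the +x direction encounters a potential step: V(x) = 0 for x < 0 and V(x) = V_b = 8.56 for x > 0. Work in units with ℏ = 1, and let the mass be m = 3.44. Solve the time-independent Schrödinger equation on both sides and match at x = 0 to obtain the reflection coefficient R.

R = 0.0591

The wavenumbers are k₁ = √(2mE)/ℏ = 9.673 on the left and k₂ = √(2m(E − V_b))/ℏ = 5.889 on the right.
Continuity of ψ and ψ′ at the step yields the reflection amplitude r = (k₁ − k₂)/(k₁ + k₂) = 0.2432; thus R = |r|² = 0.05914, T = 0.9409.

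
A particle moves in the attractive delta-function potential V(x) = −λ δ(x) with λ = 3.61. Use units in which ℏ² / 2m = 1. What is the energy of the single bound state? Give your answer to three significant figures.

E = -3.26

For x ≠ 0 the bound state is ψ ∝ e^{−κ|x|}; integrating the TISE across the delta gives the cusp condition 2κ = 2mλ/ℏ², so κ = 1.805.
Then E = −ℏ²κ²/(2m) = −mλ²/(2ℏ²) = -3.258.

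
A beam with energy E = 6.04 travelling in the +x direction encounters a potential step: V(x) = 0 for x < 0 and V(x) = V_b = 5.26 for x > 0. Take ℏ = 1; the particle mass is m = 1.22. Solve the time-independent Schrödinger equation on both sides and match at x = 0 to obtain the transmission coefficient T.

The wavenumbers are k₁ = √(2mE)/ℏ = 3.839 on the left and k₂ = √(2m(E − V_b))/ℏ = 1.380 on the right.
Matching ψ and ψ′ at x = 0 gives r = (k₁ − k₂)/(k₁ + k₂), so R = r² = 0.2221 and T = 1 − R = 0.7779.

T = 0.778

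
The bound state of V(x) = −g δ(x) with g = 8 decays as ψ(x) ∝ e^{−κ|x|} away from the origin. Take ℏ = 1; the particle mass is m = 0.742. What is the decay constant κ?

κ = 5.94

Integrate −(ℏ²/2m)ψ'' − gδ(x)ψ = Eψ from −ε to +ε: the ψ'' term gives ψ'(0⁺) − ψ'(0⁻) and the δ term gives −(2mg/ℏ²)ψ(0).
With ψ ∝ e^{−κ|x|} this yields −2κ = −2mg/ℏ², so κ = mg/ℏ² = 5.936.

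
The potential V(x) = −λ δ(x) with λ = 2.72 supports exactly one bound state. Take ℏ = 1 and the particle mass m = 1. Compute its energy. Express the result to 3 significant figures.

For x ≠ 0 the bound state is ψ ∝ e^{−κ|x|}; integrating the TISE across the delta gives the cusp condition 2κ = 2mλ/ℏ², so κ = 2.720.
Then E = −ℏ²κ²/(2m) = −mλ²/(2ℏ²) = -3.699.

E = -3.70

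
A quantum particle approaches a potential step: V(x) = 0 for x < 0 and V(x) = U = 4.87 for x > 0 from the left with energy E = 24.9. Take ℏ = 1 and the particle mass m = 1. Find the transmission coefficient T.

T = 0.997

The wavenumbers are k₁ = √(2mE)/ℏ = 7.057 on the left and k₂ = √(2m(E − U))/ℏ = 6.329 on the right.
Matching ψ and ψ′ at x = 0 gives r = (k₁ − k₂)/(k₁ + k₂), so R = r² = 0.002955 and T = 1 − R = 0.9970.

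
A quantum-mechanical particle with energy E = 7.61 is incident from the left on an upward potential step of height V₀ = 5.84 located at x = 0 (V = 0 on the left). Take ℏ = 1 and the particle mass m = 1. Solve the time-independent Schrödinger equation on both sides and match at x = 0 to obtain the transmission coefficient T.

T = 0.878

On each side the TISE gives plane waves with k = √(2m(E − V))/ℏ: k₁ = √(2·1·7.61) = 3.901, k₂ = √(2·1·1.77) = 1.881.
Matching ψ and ψ′ at x = 0 gives r = (k₁ − k₂)/(k₁ + k₂), so R = r² = 0.1220 and T = 1 − R = 0.8780.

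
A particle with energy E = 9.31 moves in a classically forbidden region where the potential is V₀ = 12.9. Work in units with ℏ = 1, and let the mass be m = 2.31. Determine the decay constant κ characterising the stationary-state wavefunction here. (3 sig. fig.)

κ = 4.07

Since E < V₀ the TISE in this region is ψ'' = κ²ψ with κ = √(2m(V₀ − E))/ℏ.
κ = √(2 × 2.31 × 3.59) = 4.073.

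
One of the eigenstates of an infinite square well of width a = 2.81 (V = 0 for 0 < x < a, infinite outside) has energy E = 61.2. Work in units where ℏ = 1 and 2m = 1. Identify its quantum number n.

From E_n = n²π²ℏ²/(2ma²) invert to n = √(2ma²E)/(πℏ).
n = (2.81/π) × √(2 × 0.5 × 61.2) = 6.997 → n = 7.

n = 7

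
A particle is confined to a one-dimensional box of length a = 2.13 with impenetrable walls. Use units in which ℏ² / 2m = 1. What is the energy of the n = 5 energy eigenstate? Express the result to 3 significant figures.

The infinite-well eigenfunctions ψ_n = √(2/a) sin(nπx/a) vanish at both walls, giving E_n = n²π²ℏ²/(2ma²).
E_5 = 5² × π² / (2 × 0.5 × 2.13²) = 54.39.

E = 54.4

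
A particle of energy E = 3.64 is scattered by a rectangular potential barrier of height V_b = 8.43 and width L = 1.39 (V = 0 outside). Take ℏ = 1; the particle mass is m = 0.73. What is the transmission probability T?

T = 0.00252

Since E < V_b the interior solution is evanescent with decay constant κ = √(2m(V_b − E))/ℏ = 2.645.
κL = 3.676, sinh(κL) = 19.73.
The exact tunnelling result is T⁻¹ = 1 + V_b² sinh²(κL) / [4E(V_b − E)] = 397.6, so T = 0.00252.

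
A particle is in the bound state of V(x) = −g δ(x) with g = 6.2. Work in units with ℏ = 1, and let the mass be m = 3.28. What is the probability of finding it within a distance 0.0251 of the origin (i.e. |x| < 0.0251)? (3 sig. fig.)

P = 0.640

The normalised bound state is ψ = √κ e^{−κ|x|} with κ = mg/ℏ² = 20.34.
P(|x| < d) = ∫_{−d}^{d} κ e^{−2κ|x|} dx = 1 − e^{−2κd} = 1 − e^{−1.021} = 0.6397.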